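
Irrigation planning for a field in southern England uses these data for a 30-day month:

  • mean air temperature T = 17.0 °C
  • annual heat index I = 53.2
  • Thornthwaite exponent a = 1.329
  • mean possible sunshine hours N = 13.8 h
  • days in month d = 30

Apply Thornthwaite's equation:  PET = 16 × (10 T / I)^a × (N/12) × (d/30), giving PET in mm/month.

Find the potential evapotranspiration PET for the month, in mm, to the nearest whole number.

10T/I = 10 × 17.0 / 53.2 = 3.1955
(10T/I)^a = 3.1955^1.329 = 4.6831
Uncorrected PET = 16 × 4.6831 = 74.930 mm
Correction = (N/12)(d/30) = (13.8/12)(30/30) = 1.1500
PET = 74.930 × 1.1500 = 86.170 mm/month

86 mm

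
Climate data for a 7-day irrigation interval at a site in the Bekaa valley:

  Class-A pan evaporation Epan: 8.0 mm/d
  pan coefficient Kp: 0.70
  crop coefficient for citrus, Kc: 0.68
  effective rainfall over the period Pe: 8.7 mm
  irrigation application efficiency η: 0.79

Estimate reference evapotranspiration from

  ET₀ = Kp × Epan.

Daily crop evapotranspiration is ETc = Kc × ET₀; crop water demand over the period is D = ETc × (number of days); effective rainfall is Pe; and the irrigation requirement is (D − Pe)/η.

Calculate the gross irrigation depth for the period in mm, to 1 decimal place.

ET₀ = 0.70 × 8.0 = 5.6000 mm/d
ETc = Kc × ET₀ = 0.68 × 5.6000 = 3.8080 mm/d
Crop demand D = ETc × 7 d = 3.8080 × 7 = 26.656 mm
D − Pe = 26.656 − 8.7 = 17.956 mm
Gross irrigation = 17.956 / 0.79 = 22.729 mm

22.7 mm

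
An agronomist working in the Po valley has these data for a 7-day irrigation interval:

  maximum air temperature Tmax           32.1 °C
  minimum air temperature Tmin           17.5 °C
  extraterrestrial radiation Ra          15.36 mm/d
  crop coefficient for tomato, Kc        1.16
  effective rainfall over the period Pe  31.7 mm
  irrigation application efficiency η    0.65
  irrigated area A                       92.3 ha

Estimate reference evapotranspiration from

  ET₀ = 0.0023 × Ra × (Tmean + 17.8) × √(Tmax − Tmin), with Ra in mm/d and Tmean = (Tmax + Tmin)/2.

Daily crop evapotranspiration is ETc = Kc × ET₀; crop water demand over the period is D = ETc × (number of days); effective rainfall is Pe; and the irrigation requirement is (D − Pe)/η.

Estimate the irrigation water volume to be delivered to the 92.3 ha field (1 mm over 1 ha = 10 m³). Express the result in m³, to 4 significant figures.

Tmean = (32.1 + 17.5)/2 = 24.80 °C
ET₀ = 0.0023 × 15.36 × (24.80 + 17.8) × √14.6 = 0.0023 × 15.36 × 42.60 × 3.8210 = 5.7505 mm/d
ETc = Kc × ET₀ = 1.16 × 5.7505 = 6.6706 mm/d
Crop demand D = ETc × 7 d = 6.6706 × 7 = 46.694 mm
D − Pe = 46.694 − 31.7 = 14.994 mm
Gross irrigation = 14.994 / 0.65 = 23.068 mm
Volume = 23.068 mm × 92.3 ha × 10 = 21291.8 m³

21290 m³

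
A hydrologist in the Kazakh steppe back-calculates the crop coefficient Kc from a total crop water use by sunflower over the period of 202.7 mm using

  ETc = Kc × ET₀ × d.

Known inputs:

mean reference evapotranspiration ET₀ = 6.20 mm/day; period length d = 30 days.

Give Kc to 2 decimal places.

1.09

ETc = Kc × ET₀ × d  ⇒  Kc = ETc / (ET₀ × d)
Kc = 202.7 / (6.20 × 30) = 202.7 / 186.00 = 1.0898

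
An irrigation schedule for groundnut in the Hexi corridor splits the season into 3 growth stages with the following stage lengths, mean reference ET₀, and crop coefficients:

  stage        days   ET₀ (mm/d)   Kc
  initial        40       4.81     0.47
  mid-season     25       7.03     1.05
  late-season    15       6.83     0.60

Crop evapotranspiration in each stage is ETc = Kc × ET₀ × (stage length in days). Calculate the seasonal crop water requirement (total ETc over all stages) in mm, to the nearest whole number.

336 mm

initial: 0.47 × 4.81 × 40 = 90.43 mm
mid-season: 1.05 × 7.03 × 25 = 184.54 mm
late-season: 0.60 × 6.83 × 15 = 61.47 mm
Seasonal total = 336.44 mm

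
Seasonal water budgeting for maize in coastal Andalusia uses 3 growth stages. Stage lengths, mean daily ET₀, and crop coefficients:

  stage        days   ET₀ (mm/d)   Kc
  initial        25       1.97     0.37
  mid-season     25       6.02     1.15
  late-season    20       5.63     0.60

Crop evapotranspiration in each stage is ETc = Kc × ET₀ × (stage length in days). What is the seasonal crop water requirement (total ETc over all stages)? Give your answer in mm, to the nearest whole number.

initial: 0.37 × 1.97 × 25 = 18.22 mm
mid-season: 1.15 × 6.02 × 25 = 173.08 mm
late-season: 0.60 × 5.63 × 20 = 67.56 mm
Seasonal total = 258.86 mm

259 mm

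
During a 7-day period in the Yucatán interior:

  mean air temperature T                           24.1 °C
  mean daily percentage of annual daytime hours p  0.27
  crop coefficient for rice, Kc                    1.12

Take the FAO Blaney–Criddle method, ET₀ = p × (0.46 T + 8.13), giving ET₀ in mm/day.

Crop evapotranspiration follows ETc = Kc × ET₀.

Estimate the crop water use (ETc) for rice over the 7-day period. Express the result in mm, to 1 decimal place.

ET₀ = 0.27 × (0.46 × 24.1 + 8.13) = 0.27 × 19.216 = 5.1883 mm/d
ETc = Kc × ET₀ = 1.12 × 5.1883 = 5.8109 mm/d
Over 7 days: 5.8109 × 7 = 40.676 mm

40.7 mm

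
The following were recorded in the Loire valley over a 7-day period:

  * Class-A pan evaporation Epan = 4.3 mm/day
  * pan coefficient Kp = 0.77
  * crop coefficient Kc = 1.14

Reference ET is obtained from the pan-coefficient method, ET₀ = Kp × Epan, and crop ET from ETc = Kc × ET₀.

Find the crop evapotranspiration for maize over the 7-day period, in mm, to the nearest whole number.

26 mm

ET₀ = 0.77 × 4.3 = 3.3110 mm/d
ETc = Kc × ET₀ = 1.14 × 3.3110 = 3.7745 mm/d
Over 7 days: 3.7745 × 7 = 26.422 mm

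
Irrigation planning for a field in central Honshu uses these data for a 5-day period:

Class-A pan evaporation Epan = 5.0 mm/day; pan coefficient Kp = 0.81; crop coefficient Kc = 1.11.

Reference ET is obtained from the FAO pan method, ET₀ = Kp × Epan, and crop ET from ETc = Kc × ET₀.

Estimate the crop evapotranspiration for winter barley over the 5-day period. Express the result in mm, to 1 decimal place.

ET₀ = 0.81 × 5.0 = 4.0500 mm/d
ETc = Kc × ET₀ = 1.11 × 4.0500 = 4.4955 mm/d
Over 5 days: 4.4955 × 5 = 22.478 mm

22.5 mm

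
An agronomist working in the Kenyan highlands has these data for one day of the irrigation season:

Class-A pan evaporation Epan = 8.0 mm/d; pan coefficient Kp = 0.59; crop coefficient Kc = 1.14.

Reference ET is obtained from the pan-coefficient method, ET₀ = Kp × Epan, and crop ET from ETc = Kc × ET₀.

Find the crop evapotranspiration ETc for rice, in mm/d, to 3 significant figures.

ET₀ = 0.59 × 8.0 = 4.7200 mm/d
ETc = Kc × ET₀ = 1.14 × 4.7200 = 5.3808 mm/d

5.38 mm/d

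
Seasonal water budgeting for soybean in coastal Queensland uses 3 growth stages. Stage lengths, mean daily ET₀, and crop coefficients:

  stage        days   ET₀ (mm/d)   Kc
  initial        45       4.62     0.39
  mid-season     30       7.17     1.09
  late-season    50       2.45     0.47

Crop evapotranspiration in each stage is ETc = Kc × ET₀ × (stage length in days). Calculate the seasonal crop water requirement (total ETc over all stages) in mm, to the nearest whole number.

initial: 0.39 × 4.62 × 45 = 81.08 mm
mid-season: 1.09 × 7.17 × 30 = 234.46 mm
late-season: 0.47 × 2.45 × 50 = 57.58 mm
Seasonal total = 373.12 mm

373 mm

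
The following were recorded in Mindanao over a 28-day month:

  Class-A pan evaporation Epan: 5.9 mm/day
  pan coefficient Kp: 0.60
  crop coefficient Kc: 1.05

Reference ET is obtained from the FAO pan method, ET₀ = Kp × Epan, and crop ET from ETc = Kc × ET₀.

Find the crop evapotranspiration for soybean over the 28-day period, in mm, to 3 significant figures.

104 mm

ET₀ = 0.60 × 5.9 = 3.5400 mm/d
ETc = Kc × ET₀ = 1.05 × 3.5400 = 3.7170 mm/d
Over 28 days: 3.7170 × 28 = 104.076 mm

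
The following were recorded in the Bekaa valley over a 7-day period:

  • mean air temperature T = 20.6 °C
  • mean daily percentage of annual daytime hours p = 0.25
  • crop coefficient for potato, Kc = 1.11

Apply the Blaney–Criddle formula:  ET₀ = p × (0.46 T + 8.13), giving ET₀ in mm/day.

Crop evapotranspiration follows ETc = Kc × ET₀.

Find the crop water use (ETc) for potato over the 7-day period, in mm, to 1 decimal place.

ET₀ = 0.25 × (0.46 × 20.6 + 8.13) = 0.25 × 17.606 = 4.4015 mm/d
ETc = Kc × ET₀ = 1.11 × 4.4015 = 4.8857 mm/d
Over 7 days: 4.8857 × 7 = 34.200 mm

34.2 mm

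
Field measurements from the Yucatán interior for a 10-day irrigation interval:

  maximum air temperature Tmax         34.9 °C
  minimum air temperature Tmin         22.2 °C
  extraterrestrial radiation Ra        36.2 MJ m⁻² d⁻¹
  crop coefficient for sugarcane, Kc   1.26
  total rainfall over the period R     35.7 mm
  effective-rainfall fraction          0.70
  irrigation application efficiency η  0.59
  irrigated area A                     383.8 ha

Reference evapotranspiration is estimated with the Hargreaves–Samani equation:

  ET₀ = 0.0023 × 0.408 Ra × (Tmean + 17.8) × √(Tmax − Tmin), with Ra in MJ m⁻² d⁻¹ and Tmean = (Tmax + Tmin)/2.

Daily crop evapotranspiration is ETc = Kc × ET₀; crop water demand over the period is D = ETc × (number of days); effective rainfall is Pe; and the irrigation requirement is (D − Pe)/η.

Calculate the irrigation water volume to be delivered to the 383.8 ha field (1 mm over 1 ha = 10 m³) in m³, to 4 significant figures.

Tmean = (34.9 + 22.2)/2 = 28.55 °C
0.408 Ra = 0.408 × 36.2 = 14.7696 mm/d equivalent
ET₀ = 0.0023 × 14.7696 × (28.55 + 17.8) × √12.7 = 0.0023 × 14.7696 × 46.35 × 3.5637 = 5.6111 mm/d
ETc = Kc × ET₀ = 1.26 × 5.6111 = 7.0700 mm/d
Crop demand D = ETc × 10 d = 7.0700 × 10 = 70.700 mm
Pe = 0.70 × 35.7 = 24.990 mm
D − Pe = 70.700 − 24.990 = 45.710 mm
Gross irrigation = 45.710 / 0.59 = 77.475 mm
Volume = 77.475 mm × 383.8 ha × 10 = 297349.1 m³

297300 m³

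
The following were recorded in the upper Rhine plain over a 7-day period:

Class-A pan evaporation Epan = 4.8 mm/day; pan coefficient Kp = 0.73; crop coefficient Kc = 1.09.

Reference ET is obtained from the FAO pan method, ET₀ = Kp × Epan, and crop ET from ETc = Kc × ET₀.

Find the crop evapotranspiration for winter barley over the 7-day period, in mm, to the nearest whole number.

27 mm

ET₀ = 0.73 × 4.8 = 3.5040 mm/d
ETc = Kc × ET₀ = 1.09 × 3.5040 = 3.8194 mm/d
Over 7 days: 3.8194 × 7 = 26.736 mm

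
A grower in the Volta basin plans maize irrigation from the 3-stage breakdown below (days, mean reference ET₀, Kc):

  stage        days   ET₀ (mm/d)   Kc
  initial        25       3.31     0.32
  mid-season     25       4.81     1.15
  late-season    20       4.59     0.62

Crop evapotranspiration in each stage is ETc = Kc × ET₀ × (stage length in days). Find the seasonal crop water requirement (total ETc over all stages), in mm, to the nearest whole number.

initial: 0.32 × 3.31 × 25 = 26.48 mm
mid-season: 1.15 × 4.81 × 25 = 138.29 mm
late-season: 0.62 × 4.59 × 20 = 56.92 mm
Seasonal total = 221.69 mm

222 mm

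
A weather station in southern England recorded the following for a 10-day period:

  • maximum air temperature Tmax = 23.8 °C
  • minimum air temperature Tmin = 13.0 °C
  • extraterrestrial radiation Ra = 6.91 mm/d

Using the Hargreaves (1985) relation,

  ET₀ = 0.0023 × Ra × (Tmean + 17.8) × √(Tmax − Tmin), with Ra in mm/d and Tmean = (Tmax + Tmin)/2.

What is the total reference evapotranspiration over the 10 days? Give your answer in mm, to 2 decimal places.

18.91 mm

Tmean = (23.8 + 13.0)/2 = 18.40 °C
ET₀ = 0.0023 × 6.91 × (18.40 + 17.8) × √10.8 = 0.0023 × 6.91 × 36.20 × 3.2863 = 1.8907 mm/d
Over 10 days: 1.8907 × 10 = 18.907 mm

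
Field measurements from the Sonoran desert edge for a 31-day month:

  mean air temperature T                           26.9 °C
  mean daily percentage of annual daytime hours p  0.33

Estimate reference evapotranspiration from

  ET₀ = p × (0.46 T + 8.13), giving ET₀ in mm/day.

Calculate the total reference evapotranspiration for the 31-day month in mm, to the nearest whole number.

210 mm

ET₀ = 0.33 × (0.46 × 26.9 + 8.13) = 0.33 × 20.504 = 6.7663 mm/d
Monthly total = 6.7663 × 31 = 209.755 mm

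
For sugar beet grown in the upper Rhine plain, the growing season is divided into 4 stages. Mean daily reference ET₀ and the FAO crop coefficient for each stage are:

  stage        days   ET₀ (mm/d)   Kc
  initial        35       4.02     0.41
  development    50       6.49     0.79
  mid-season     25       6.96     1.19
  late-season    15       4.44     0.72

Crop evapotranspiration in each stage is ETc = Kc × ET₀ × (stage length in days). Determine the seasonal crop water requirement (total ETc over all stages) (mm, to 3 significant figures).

initial: 0.41 × 4.02 × 35 = 57.69 mm
development: 0.79 × 6.49 × 50 = 256.36 mm
mid-season: 1.19 × 6.96 × 25 = 207.06 mm
late-season: 0.72 × 4.44 × 15 = 47.95 mm
Seasonal total = 569.06 mm

569 mm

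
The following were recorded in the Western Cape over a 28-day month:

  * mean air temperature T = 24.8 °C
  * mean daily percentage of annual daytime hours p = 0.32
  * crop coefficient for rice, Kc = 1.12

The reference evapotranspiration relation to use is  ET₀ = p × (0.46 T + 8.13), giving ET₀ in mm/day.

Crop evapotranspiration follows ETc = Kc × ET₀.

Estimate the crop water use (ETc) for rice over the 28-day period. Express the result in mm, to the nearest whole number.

ET₀ = 0.32 × (0.46 × 24.8 + 8.13) = 0.32 × 19.538 = 6.2522 mm/d
ETc = Kc × ET₀ = 1.12 × 6.2522 = 7.0025 mm/d
Over 28 days: 7.0025 × 28 = 196.070 mm

196 mm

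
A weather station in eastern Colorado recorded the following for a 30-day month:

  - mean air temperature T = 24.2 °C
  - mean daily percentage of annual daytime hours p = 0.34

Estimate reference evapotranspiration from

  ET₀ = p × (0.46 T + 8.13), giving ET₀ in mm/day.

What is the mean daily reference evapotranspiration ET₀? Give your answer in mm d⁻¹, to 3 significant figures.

6.55 mm d⁻¹

ET₀ = 0.34 × (0.46 × 24.2 + 8.13) = 0.34 × 19.262 = 6.5491 mm/d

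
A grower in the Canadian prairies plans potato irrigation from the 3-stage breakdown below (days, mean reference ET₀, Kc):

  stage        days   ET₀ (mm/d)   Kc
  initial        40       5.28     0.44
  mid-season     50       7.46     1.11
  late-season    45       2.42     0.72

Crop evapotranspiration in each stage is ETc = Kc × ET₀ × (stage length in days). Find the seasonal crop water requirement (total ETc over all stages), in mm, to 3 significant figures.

initial: 0.44 × 5.28 × 40 = 92.93 mm
mid-season: 1.11 × 7.46 × 50 = 414.03 mm
late-season: 0.72 × 2.42 × 45 = 78.41 mm
Seasonal total = 585.37 mm

585 mm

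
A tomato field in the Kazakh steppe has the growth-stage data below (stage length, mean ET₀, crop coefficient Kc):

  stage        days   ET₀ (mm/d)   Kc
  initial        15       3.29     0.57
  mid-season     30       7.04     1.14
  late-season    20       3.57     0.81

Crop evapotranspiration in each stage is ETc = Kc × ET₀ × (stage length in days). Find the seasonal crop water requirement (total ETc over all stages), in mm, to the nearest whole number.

327 mm

initial: 0.57 × 3.29 × 15 = 28.13 mm
mid-season: 1.14 × 7.04 × 30 = 240.77 mm
late-season: 0.81 × 3.57 × 20 = 57.83 mm
Seasonal total = 326.73 mm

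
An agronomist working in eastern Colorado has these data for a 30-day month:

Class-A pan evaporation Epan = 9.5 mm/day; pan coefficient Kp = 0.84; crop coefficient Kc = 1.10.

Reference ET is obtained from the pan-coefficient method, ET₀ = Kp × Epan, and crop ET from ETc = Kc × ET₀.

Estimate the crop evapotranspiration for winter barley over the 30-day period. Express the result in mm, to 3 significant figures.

263 mm

ET₀ = 0.84 × 9.5 = 7.9800 mm/d
ETc = Kc × ET₀ = 1.10 × 7.9800 = 8.7780 mm/d
Over 30 days: 8.7780 × 30 = 263.340 mm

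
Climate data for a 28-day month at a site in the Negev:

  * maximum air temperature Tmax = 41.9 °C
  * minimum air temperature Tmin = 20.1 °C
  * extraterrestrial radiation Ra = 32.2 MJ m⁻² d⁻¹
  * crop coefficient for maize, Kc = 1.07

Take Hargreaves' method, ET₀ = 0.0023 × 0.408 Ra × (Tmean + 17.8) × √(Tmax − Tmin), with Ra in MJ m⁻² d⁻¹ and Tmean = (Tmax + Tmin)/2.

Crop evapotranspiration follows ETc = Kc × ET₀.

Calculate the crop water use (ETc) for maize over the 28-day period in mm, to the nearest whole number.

206 mm

Tmean = (41.9 + 20.1)/2 = 31.00 °C
0.408 Ra = 0.408 × 32.2 = 13.1376 mm/d equivalent
ET₀ = 0.0023 × 13.1376 × (31.00 + 17.8) × √21.8 = 0.0023 × 13.1376 × 48.80 × 4.6690 = 6.8847 mm/d
ETc = Kc × ET₀ = 1.07 × 6.8847 = 7.3666 mm/d
Over 28 days: 7.3666 × 28 = 206.265 mm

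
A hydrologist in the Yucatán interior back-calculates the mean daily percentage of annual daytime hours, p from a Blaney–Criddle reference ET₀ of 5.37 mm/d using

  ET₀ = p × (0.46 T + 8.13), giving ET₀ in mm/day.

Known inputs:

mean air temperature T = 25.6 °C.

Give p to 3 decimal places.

0.270

p = ET₀ / (0.46 T + 8.13) = 5.37 / (0.46 × 25.6 + 8.13) = 5.37 / 19.906 = 0.2698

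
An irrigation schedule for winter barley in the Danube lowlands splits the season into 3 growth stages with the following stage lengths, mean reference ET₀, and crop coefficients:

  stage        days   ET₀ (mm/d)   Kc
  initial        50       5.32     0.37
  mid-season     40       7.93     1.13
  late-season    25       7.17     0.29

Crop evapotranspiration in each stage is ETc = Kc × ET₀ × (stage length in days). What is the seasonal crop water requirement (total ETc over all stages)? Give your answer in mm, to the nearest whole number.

509 mm

initial: 0.37 × 5.32 × 50 = 98.42 mm
mid-season: 1.13 × 7.93 × 40 = 358.44 mm
late-season: 0.29 × 7.17 × 25 = 51.98 mm
Seasonal total = 508.84 mm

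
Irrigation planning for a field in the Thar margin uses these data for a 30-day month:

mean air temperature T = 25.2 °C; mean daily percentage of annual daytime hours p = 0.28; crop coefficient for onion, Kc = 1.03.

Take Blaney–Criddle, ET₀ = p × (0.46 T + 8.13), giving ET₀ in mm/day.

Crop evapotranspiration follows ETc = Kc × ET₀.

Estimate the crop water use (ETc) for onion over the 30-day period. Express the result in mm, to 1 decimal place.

170.6 mm

ET₀ = 0.28 × (0.46 × 25.2 + 8.13) = 0.28 × 19.722 = 5.5222 mm/d
ETc = Kc × ET₀ = 1.03 × 5.5222 = 5.6879 mm/d
Over 30 days: 5.6879 × 30 = 170.637 mm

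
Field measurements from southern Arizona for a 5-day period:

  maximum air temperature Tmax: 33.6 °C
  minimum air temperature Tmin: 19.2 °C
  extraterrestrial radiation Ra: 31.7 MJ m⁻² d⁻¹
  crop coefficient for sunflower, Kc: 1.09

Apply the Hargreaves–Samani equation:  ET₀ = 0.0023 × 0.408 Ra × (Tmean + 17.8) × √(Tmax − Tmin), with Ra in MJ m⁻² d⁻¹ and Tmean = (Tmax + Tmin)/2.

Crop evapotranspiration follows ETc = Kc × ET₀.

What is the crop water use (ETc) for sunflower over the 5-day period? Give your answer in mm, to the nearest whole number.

Tmean = (33.6 + 19.2)/2 = 26.40 °C
0.408 Ra = 0.408 × 31.7 = 12.9336 mm/d equivalent
ET₀ = 0.0023 × 12.9336 × (26.40 + 17.8) × √14.4 = 0.0023 × 12.9336 × 44.20 × 3.7947 = 4.9894 mm/d
ETc = Kc × ET₀ = 1.09 × 4.9894 = 5.4384 mm/d
Over 5 days: 5.4384 × 5 = 27.192 mm

27 mm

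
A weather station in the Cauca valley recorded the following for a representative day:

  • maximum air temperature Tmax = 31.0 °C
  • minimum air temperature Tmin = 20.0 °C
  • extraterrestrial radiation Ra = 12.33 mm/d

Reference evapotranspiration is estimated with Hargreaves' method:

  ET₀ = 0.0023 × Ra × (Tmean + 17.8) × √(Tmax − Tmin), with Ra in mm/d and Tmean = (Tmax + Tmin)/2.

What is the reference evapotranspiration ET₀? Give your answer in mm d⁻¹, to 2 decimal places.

4.07 mm d⁻¹

Tmean = (31.0 + 20.0)/2 = 25.50 °C
ET₀ = 0.0023 × 12.33 × (25.50 + 17.8) × √11.0 = 0.0023 × 12.33 × 43.30 × 3.3166 = 4.0726 mm/d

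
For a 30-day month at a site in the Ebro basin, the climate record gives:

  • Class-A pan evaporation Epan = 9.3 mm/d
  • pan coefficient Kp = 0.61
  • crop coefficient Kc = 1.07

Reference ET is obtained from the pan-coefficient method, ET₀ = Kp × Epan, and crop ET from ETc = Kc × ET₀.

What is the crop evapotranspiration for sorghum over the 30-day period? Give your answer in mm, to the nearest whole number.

182 mm

ET₀ = 0.61 × 9.3 = 5.6730 mm/d
ETc = Kc × ET₀ = 1.07 × 5.6730 = 6.0701 mm/d
Over 30 days: 6.0701 × 30 = 182.103 mm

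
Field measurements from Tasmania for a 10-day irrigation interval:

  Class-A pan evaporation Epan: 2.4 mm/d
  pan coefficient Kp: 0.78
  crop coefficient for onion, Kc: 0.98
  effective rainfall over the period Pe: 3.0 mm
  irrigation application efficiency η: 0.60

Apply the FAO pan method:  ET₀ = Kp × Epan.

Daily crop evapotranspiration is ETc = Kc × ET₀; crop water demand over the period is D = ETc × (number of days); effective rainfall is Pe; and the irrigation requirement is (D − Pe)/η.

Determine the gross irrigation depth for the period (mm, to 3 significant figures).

ET₀ = 0.78 × 2.4 = 1.8720 mm/d
ETc = Kc × ET₀ = 0.98 × 1.8720 = 1.8346 mm/d
Crop demand D = ETc × 10 d = 1.8346 × 10 = 18.346 mm
D − Pe = 18.346 − 3.0 = 15.346 mm
Gross irrigation = 15.346 / 0.60 = 25.577 mm

25.6 mm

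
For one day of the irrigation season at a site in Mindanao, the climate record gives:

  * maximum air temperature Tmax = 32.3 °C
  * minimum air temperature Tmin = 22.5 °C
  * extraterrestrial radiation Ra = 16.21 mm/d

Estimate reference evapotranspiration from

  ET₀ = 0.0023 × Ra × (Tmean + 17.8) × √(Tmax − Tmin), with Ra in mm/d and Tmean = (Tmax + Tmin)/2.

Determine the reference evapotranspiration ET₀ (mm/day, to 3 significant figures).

Tmean = (32.3 + 22.5)/2 = 27.40 °C
ET₀ = 0.0023 × 16.21 × (27.40 + 17.8) × √9.8 = 0.0023 × 16.21 × 45.20 × 3.1305 = 5.2755 mm/d

5.28 mm/day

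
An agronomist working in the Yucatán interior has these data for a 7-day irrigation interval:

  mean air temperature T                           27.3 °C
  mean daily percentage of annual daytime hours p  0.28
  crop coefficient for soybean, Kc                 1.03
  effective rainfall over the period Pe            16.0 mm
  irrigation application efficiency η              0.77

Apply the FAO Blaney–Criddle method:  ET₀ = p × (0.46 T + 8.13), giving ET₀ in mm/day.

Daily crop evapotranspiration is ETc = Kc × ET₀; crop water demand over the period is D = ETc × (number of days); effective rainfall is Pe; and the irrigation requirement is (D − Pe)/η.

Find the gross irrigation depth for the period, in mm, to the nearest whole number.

ET₀ = 0.28 × (0.46 × 27.3 + 8.13) = 0.28 × 20.688 = 5.7926 mm/d
ETc = Kc × ET₀ = 1.03 × 5.7926 = 5.9664 mm/d
Crop demand D = ETc × 7 d = 5.9664 × 7 = 41.765 mm
D − Pe = 41.765 − 16.0 = 25.765 mm
Gross irrigation = 25.765 / 0.77 = 33.461 mm

33 mm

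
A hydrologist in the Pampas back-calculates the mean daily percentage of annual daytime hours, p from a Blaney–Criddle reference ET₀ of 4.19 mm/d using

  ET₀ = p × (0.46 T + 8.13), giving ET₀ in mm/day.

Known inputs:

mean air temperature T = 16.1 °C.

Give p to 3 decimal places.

p = ET₀ / (0.46 T + 8.13) = 4.19 / (0.46 × 16.1 + 8.13) = 4.19 / 15.536 = 0.2697

0.270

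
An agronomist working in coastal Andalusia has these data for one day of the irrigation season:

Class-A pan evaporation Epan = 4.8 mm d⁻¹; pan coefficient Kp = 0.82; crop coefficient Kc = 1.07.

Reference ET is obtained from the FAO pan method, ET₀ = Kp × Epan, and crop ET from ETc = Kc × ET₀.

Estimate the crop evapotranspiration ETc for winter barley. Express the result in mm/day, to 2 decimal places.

ET₀ = 0.82 × 4.8 = 3.9360 mm/d
ETc = Kc × ET₀ = 1.07 × 3.9360 = 4.2115 mm/d

4.21 mm/day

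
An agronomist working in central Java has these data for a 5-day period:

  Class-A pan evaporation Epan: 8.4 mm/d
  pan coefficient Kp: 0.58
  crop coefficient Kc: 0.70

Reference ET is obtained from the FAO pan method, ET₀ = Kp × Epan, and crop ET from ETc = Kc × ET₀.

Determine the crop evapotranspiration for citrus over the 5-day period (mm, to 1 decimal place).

ET₀ = 0.58 × 8.4 = 4.8720 mm/d
ETc = Kc × ET₀ = 0.70 × 4.8720 = 3.4104 mm/d
Over 5 days: 3.4104 × 5 = 17.052 mm

17.1 mm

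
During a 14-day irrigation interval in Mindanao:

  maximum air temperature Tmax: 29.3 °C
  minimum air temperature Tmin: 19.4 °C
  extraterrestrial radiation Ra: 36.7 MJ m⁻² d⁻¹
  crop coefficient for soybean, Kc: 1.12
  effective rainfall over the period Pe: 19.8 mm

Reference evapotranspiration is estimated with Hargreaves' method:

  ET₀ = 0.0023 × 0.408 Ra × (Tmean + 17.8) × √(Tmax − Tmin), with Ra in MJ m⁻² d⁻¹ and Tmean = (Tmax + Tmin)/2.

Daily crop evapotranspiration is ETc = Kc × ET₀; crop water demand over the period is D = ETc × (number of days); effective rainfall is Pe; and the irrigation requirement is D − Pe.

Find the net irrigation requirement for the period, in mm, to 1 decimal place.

51.8 mm

Tmean = (29.3 + 19.4)/2 = 24.35 °C
0.408 Ra = 0.408 × 36.7 = 14.9736 mm/d equivalent
ET₀ = 0.0023 × 14.9736 × (24.35 + 17.8) × √9.9 = 0.0023 × 14.9736 × 42.15 × 3.1464 = 4.5674 mm/d
ETc = Kc × ET₀ = 1.12 × 4.5674 = 5.1155 mm/d
Crop demand D = ETc × 14 d = 5.1155 × 14 = 71.617 mm
D − Pe = 71.617 − 19.8 = 51.817 mm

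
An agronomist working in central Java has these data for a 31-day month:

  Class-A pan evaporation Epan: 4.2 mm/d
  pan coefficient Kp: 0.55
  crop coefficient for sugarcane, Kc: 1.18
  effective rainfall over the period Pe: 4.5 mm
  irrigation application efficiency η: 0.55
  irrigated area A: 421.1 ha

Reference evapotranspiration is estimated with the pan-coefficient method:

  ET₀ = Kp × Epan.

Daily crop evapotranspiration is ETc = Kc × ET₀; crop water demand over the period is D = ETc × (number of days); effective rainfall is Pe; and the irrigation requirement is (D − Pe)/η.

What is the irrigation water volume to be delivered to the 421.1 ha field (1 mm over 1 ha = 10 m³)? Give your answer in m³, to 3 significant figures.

ET₀ = 0.55 × 4.2 = 2.3100 mm/d
ETc = Kc × ET₀ = 1.18 × 2.3100 = 2.7258 mm/d
Crop demand D = ETc × 31 d = 2.7258 × 31 = 84.500 mm
D − Pe = 84.500 − 4.5 = 80.000 mm
Gross irrigation = 80.000 / 0.55 = 145.455 mm
Volume = 145.455 mm × 421.1 ha × 10 = 612511.0 m³

613000 m³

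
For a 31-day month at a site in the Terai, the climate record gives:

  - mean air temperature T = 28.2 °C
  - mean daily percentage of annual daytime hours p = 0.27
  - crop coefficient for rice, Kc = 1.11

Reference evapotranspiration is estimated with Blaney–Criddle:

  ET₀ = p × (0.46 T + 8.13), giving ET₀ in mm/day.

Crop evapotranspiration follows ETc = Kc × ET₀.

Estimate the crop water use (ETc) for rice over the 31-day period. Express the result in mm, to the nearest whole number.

ET₀ = 0.27 × (0.46 × 28.2 + 8.13) = 0.27 × 21.102 = 5.6975 mm/d
ETc = Kc × ET₀ = 1.11 × 5.6975 = 6.3242 mm/d
Over 31 days: 6.3242 × 31 = 196.050 mm

196 mm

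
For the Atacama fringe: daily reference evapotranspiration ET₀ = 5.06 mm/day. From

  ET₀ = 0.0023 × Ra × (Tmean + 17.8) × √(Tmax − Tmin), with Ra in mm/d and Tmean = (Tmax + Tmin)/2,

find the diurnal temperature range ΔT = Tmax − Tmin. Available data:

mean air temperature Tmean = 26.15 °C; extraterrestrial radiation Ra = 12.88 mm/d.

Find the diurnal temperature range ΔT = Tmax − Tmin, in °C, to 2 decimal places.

15.10 °C

√ΔT = ET₀ / [0.0023 × Ra × (Tmean+17.8)] = 5.06 / (0.0023 × 12.88 × 43.95) = 3.8864
ΔT = 3.8864² = 15.104 °C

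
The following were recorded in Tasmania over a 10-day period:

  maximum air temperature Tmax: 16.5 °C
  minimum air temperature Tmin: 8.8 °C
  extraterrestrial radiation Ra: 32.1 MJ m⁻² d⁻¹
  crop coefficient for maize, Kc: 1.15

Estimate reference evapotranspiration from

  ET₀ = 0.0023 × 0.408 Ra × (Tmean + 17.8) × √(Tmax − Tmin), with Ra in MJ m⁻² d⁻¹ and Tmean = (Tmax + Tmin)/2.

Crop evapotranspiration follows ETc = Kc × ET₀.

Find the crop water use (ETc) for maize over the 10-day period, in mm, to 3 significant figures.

Tmean = (16.5 + 8.8)/2 = 12.65 °C
0.408 Ra = 0.408 × 32.1 = 13.0968 mm/d equivalent
ET₀ = 0.0023 × 13.0968 × (12.65 + 17.8) × √7.7 = 0.0023 × 13.0968 × 30.45 × 2.7749 = 2.5452 mm/d
ETc = Kc × ET₀ = 1.15 × 2.5452 = 2.9270 mm/d
Over 10 days: 2.9270 × 10 = 29.270 mm

29.3 mm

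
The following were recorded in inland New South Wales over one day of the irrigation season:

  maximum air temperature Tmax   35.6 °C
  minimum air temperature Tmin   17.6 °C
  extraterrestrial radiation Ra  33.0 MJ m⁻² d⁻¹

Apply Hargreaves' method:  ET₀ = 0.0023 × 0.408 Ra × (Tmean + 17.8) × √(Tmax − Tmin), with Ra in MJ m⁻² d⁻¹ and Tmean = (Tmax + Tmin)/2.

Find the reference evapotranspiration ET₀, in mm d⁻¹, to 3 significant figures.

5.83 mm d⁻¹

Tmean = (35.6 + 17.6)/2 = 26.60 °C
0.408 Ra = 0.408 × 33.0 = 13.4640 mm/d equivalent
ET₀ = 0.0023 × 13.4640 × (26.60 + 17.8) × √18.0 = 0.0023 × 13.4640 × 44.40 × 4.2426 = 5.8333 mm/d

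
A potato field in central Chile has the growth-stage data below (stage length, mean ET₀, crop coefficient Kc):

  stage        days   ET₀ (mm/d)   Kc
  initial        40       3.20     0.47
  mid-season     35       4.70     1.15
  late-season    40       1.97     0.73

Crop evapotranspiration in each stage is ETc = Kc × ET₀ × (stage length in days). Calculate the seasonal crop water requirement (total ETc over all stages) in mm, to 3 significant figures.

307 mm

initial: 0.47 × 3.20 × 40 = 60.16 mm
mid-season: 1.15 × 4.70 × 35 = 189.18 mm
late-season: 0.73 × 1.97 × 40 = 57.52 mm
Seasonal total = 306.86 mm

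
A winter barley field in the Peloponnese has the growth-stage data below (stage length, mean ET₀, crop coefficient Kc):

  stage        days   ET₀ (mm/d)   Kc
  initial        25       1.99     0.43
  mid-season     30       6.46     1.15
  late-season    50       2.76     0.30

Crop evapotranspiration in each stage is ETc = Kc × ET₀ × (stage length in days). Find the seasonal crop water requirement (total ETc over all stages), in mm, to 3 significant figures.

286 mm

initial: 0.43 × 1.99 × 25 = 21.39 mm
mid-season: 1.15 × 6.46 × 30 = 222.87 mm
late-season: 0.30 × 2.76 × 50 = 41.40 mm
Seasonal total = 285.66 mm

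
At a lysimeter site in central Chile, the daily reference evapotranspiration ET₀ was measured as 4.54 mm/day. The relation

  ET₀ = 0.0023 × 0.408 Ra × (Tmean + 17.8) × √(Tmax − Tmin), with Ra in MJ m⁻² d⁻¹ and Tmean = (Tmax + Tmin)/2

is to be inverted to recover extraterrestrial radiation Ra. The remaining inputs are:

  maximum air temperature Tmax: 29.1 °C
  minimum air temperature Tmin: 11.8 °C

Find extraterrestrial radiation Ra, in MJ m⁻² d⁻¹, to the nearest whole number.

Tmean = (29.1+11.8)/2 = 20.45 °C; ΔT = 17.3
Ra = ET₀ / [0.0023 × 0.408 × (Tmean+17.8) × √ΔT]
   = 4.54 / (0.0023 × 0.408 × 38.25 × 4.1593) = 30.410 MJ m⁻² d⁻¹

30 MJ m⁻² d⁻¹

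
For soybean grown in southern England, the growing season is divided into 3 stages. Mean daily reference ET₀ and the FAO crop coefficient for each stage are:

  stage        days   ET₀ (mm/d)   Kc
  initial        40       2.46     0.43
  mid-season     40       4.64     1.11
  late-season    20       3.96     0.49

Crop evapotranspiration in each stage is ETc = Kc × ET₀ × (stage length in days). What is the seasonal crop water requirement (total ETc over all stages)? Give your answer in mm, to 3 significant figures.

287 mm

initial: 0.43 × 2.46 × 40 = 42.31 mm
mid-season: 1.11 × 4.64 × 40 = 206.02 mm
late-season: 0.49 × 3.96 × 20 = 38.81 mm
Seasonal total = 287.14 mm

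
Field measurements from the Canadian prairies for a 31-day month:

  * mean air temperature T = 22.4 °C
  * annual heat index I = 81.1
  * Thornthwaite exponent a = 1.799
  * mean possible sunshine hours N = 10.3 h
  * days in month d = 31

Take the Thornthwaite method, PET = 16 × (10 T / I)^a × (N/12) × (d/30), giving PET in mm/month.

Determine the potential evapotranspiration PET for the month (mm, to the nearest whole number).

88 mm

10T/I = 10 × 22.4 / 81.1 = 2.7620
(10T/I)^a = 2.7620^1.799 = 6.2196
Uncorrected PET = 16 × 6.2196 = 99.514 mm
Correction = (N/12)(d/30) = (10.3/12)(31/30) = 0.8869
PET = 99.514 × 0.8869 = 88.259 mm/month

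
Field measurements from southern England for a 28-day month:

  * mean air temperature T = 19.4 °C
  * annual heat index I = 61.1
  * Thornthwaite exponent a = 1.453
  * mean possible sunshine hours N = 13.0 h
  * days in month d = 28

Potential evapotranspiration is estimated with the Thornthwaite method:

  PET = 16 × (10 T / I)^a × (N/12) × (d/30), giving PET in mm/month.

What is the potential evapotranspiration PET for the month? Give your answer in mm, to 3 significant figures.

10T/I = 10 × 19.4 / 61.1 = 3.1751
(10T/I)^a = 3.1751^1.453 = 5.3586
Uncorrected PET = 16 × 5.3586 = 85.738 mm
Correction = (N/12)(d/30) = (13.0/12)(28/30) = 1.0111
PET = 85.738 × 1.0111 = 86.690 mm/month

86.7 mm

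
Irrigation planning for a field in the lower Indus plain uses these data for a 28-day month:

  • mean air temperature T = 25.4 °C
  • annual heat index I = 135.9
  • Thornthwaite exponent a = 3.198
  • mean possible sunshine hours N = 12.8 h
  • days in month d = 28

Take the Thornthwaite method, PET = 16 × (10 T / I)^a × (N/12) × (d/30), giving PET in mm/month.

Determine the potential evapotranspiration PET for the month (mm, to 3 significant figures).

118 mm

10T/I = 10 × 25.4 / 135.9 = 1.8690
(10T/I)^a = 1.8690^3.198 = 7.3894
Uncorrected PET = 16 × 7.3894 = 118.230 mm
Correction = (N/12)(d/30) = (12.8/12)(28/30) = 0.9956
PET = 118.230 × 0.9956 = 117.710 mm/month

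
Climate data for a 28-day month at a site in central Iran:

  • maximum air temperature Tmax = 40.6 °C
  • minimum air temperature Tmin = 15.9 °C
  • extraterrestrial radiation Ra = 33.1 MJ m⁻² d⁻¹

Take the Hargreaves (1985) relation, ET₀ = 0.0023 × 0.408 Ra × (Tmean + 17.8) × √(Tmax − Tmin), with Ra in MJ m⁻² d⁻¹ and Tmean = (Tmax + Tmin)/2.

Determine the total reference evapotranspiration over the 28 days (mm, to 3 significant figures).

Tmean = (40.6 + 15.9)/2 = 28.25 °C
0.408 Ra = 0.408 × 33.1 = 13.5048 mm/d equivalent
ET₀ = 0.0023 × 13.5048 × (28.25 + 17.8) × √24.7 = 0.0023 × 13.5048 × 46.05 × 4.9699 = 7.1088 mm/d
Over 28 days: 7.1088 × 28 = 199.046 mm

199 mm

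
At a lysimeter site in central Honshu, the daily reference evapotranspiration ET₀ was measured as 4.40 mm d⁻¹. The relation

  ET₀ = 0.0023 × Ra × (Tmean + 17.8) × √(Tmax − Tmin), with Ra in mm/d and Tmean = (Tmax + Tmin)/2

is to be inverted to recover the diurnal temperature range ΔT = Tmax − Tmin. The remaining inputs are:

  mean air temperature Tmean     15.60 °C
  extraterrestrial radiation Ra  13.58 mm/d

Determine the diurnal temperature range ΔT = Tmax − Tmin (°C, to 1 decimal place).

√ΔT = ET₀ / [0.0023 × Ra × (Tmean+17.8)] = 4.40 / (0.0023 × 13.58 × 33.40) = 4.2177
ΔT = 4.2177² = 17.789 °C

17.8 °C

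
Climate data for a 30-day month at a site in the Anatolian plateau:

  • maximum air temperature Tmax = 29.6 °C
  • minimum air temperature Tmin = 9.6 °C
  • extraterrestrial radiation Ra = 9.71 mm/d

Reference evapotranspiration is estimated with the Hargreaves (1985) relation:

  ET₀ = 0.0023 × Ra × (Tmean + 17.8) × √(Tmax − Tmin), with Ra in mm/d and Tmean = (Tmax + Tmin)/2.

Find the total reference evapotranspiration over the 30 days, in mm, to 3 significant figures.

112 mm

Tmean = (29.6 + 9.6)/2 = 19.60 °C
ET₀ = 0.0023 × 9.71 × (19.60 + 17.8) × √20.0 = 0.0023 × 9.71 × 37.40 × 4.4721 = 3.7353 mm/d
Over 30 days: 3.7353 × 30 = 112.059 mm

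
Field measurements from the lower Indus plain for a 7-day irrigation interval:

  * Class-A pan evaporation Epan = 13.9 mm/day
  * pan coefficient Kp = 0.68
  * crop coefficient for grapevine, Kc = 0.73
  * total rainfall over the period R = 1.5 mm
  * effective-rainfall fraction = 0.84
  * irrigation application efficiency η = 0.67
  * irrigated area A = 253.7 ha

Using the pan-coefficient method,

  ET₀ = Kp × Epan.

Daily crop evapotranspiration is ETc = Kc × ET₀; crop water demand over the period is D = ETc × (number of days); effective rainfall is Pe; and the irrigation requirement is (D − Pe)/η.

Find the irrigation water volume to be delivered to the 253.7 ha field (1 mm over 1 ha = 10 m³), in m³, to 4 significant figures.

ET₀ = 0.68 × 13.9 = 9.4520 mm/d
ETc = Kc × ET₀ = 0.73 × 9.4520 = 6.9000 mm/d
Crop demand D = ETc × 7 d = 6.9000 × 7 = 48.300 mm
Pe = 0.84 × 1.5 = 1.260 mm
D − Pe = 48.300 − 1.260 = 47.040 mm
Gross irrigation = 47.040 / 0.67 = 70.209 mm
Volume = 70.209 mm × 253.7 ha × 10 = 178120.2 m³

178100 m³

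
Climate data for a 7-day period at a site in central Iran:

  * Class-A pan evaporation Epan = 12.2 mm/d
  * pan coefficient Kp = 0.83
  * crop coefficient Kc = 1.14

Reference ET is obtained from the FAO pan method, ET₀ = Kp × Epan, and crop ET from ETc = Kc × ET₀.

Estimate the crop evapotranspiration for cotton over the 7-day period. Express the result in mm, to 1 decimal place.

ET₀ = 0.83 × 12.2 = 10.1260 mm/d
ETc = Kc × ET₀ = 1.14 × 10.1260 = 11.5436 mm/d
Over 7 days: 11.5436 × 7 = 80.805 mm

80.8 mm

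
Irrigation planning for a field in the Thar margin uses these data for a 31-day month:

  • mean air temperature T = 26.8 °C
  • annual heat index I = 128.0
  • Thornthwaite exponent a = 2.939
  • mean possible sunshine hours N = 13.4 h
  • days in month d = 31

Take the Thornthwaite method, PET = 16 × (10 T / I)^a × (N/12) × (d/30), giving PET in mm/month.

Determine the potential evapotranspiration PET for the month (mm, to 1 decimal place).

162.0 mm

10T/I = 10 × 26.8 / 128.0 = 2.0938
(10T/I)^a = 2.0938^2.939 = 8.7746
Uncorrected PET = 16 × 8.7746 = 140.394 mm
Correction = (N/12)(d/30) = (13.4/12)(31/30) = 1.1539
PET = 140.394 × 1.1539 = 162.001 mm/month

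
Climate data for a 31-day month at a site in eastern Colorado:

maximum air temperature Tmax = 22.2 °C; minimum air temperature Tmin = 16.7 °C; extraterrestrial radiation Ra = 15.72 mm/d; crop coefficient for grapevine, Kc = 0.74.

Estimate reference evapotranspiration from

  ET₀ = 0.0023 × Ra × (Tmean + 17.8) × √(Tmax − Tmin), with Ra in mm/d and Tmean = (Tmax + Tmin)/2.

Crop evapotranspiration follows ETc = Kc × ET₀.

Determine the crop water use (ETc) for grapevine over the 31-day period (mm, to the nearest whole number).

72 mm

Tmean = (22.2 + 16.7)/2 = 19.45 °C
ET₀ = 0.0023 × 15.72 × (19.45 + 17.8) × √5.5 = 0.0023 × 15.72 × 37.25 × 2.3452 = 3.1585 mm/d
ETc = Kc × ET₀ = 0.74 × 3.1585 = 2.3373 mm/d
Over 31 days: 2.3373 × 31 = 72.456 mm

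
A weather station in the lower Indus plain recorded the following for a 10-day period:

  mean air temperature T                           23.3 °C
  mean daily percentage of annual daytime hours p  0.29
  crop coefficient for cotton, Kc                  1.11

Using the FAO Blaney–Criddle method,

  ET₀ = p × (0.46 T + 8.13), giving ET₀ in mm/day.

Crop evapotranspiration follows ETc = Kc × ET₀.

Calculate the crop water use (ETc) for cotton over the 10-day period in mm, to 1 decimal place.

60.7 mm

ET₀ = 0.29 × (0.46 × 23.3 + 8.13) = 0.29 × 18.848 = 5.4659 mm/d
ETc = Kc × ET₀ = 1.11 × 5.4659 = 6.0671 mm/d
Over 10 days: 6.0671 × 10 = 60.671 mm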